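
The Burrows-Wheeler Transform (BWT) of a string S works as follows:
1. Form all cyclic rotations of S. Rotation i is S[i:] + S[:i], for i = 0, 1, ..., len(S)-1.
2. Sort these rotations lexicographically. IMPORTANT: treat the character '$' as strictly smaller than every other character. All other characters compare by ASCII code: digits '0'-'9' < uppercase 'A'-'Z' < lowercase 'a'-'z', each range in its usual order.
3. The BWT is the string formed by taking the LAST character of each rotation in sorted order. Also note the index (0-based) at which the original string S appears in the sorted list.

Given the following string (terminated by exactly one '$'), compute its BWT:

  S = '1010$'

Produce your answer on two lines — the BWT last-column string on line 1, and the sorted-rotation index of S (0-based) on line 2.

All 5 rotations (rotation i = S[i:]+S[:i]):
  rot[0] = 1010$
  rot[1] = 010$1
  rot[2] = 10$10
  rot[3] = 0$101
  rot[4] = $1010
Sorted (with $ < everything):
  sorted[0] = $1010  (last char: '0')
  sorted[1] = 0$101  (last char: '1')
  sorted[2] = 010$1  (last char: '1')
  sorted[3] = 10$10  (last char: '0')
  sorted[4] = 1010$  (last char: '$')
Last column: 0110$
Original string S is at sorted index 4

Answer: 0110$
4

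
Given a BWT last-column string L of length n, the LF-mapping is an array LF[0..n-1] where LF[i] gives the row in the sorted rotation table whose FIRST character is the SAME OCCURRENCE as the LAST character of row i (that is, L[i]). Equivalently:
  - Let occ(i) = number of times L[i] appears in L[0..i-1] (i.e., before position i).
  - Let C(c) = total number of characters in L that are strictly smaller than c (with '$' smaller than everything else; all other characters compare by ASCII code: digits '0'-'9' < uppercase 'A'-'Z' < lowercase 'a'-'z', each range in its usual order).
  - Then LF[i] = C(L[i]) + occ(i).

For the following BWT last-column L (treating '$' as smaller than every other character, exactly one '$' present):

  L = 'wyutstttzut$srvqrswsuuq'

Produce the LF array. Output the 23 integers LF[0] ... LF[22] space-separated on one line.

Answer: 19 21 14 9 5 10 11 12 22 15 13 0 6 3 18 1 4 7 20 8 16 17 2

Derivation:
Char counts: '$':1, 'q':2, 'r':2, 's':4, 't':5, 'u':4, 'v':1, 'w':2, 'y':1, 'z':1
C (first-col start): C('$')=0, C('q')=1, C('r')=3, C('s')=5, C('t')=9, C('u')=14, C('v')=18, C('w')=19, C('y')=21, C('z')=22
L[0]='w': occ=0, LF[0]=C('w')+0=19+0=19
L[1]='y': occ=0, LF[1]=C('y')+0=21+0=21
L[2]='u': occ=0, LF[2]=C('u')+0=14+0=14
L[3]='t': occ=0, LF[3]=C('t')+0=9+0=9
L[4]='s': occ=0, LF[4]=C('s')+0=5+0=5
L[5]='t': occ=1, LF[5]=C('t')+1=9+1=10
L[6]='t': occ=2, LF[6]=C('t')+2=9+2=11
L[7]='t': occ=3, LF[7]=C('t')+3=9+3=12
L[8]='z': occ=0, LF[8]=C('z')+0=22+0=22
L[9]='u': occ=1, LF[9]=C('u')+1=14+1=15
L[10]='t': occ=4, LF[10]=C('t')+4=9+4=13
L[11]='$': occ=0, LF[11]=C('$')+0=0+0=0
L[12]='s': occ=1, LF[12]=C('s')+1=5+1=6
L[13]='r': occ=0, LF[13]=C('r')+0=3+0=3
L[14]='v': occ=0, LF[14]=C('v')+0=18+0=18
L[15]='q': occ=0, LF[15]=C('q')+0=1+0=1
L[16]='r': occ=1, LF[16]=C('r')+1=3+1=4
L[17]='s': occ=2, LF[17]=C('s')+2=5+2=7
L[18]='w': occ=1, LF[18]=C('w')+1=19+1=20
L[19]='s': occ=3, LF[19]=C('s')+3=5+3=8
L[20]='u': occ=2, LF[20]=C('u')+2=14+2=16
L[21]='u': occ=3, LF[21]=C('u')+3=14+3=17
L[22]='q': occ=1, LF[22]=C('q')+1=1+1=2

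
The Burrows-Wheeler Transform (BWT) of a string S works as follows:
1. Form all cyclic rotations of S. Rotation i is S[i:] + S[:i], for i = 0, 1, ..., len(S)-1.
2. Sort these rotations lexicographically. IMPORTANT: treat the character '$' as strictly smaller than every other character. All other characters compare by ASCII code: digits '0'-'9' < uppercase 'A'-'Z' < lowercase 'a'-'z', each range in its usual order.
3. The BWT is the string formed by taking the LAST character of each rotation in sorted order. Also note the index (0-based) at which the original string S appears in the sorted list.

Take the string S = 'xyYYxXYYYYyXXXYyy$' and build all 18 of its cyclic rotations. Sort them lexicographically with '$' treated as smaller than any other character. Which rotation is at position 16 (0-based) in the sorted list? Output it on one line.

All 18 rotations (rotation i = S[i:]+S[:i]):
  rot[0] = xyYYxXYYYYyXXXYyy$
  rot[1] = yYYxXYYYYyXXXYyy$x
  rot[2] = YYxXYYYYyXXXYyy$xy
  rot[3] = YxXYYYYyXXXYyy$xyY
  rot[4] = xXYYYYyXXXYyy$xyYY
  rot[5] = XYYYYyXXXYyy$xyYYx
  rot[6] = YYYYyXXXYyy$xyYYxX
  rot[7] = YYYyXXXYyy$xyYYxXY
  rot[8] = YYyXXXYyy$xyYYxXYY
  rot[9] = YyXXXYyy$xyYYxXYYY
  rot[10] = yXXXYyy$xyYYxXYYYY
  rot[11] = XXXYyy$xyYYxXYYYYy
  rot[12] = XXYyy$xyYYxXYYYYyX
  rot[13] = XYyy$xyYYxXYYYYyXX
  rot[14] = Yyy$xyYYxXYYYYyXXX
  rot[15] = yy$xyYYxXYYYYyXXXY
  rot[16] = y$xyYYxXYYYYyXXXYy
  rot[17] = $xyYYxXYYYYyXXXYyy
Sorted (with $ < everything):
  sorted[0] = $xyYYxXYYYYyXXXYyy
  sorted[1] = XXXYyy$xyYYxXYYYYy
  sorted[2] = XXYyy$xyYYxXYYYYyX
  sorted[3] = XYYYYyXXXYyy$xyYYx
  sorted[4] = XYyy$xyYYxXYYYYyXX
  sorted[5] = YYYYyXXXYyy$xyYYxX
  sorted[6] = YYYyXXXYyy$xyYYxXY
  sorted[7] = YYxXYYYYyXXXYyy$xy
  sorted[8] = YYyXXXYyy$xyYYxXYY
  sorted[9] = YxXYYYYyXXXYyy$xyY
  sorted[10] = YyXXXYyy$xyYYxXYYY
  sorted[11] = Yyy$xyYYxXYYYYyXXX
  sorted[12] = xXYYYYyXXXYyy$xyYY
  sorted[13] = xyYYxXYYYYyXXXYyy$
  sorted[14] = y$xyYYxXYYYYyXXXYy
  sorted[15] = yXXXYyy$xyYYxXYYYY
  sorted[16] = yYYxXYYYYyXXXYyy$x
  sorted[17] = yy$xyYYxXYYYYyXXXY
sorted[16] = yYYxXYYYYyXXXYyy$x

Answer: yYYxXYYYYyXXXYyy$x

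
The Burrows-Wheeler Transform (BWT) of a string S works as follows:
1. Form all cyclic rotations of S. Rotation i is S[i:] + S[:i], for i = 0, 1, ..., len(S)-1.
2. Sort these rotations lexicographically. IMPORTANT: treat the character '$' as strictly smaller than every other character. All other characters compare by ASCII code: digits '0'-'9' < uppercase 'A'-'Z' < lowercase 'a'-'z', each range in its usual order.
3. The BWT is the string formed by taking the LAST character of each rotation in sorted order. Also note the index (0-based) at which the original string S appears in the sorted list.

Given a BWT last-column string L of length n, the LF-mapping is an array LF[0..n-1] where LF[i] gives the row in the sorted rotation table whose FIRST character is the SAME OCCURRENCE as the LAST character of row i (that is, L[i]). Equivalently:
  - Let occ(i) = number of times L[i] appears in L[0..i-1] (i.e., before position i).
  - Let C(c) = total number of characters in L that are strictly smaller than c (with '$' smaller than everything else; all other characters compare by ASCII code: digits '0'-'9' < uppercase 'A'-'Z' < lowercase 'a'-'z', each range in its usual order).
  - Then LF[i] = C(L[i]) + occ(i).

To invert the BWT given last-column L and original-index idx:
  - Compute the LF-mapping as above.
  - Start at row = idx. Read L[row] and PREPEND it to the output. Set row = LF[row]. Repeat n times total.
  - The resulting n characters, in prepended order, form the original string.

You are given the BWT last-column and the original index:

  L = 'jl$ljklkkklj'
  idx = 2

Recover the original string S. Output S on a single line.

LF mapping: 1 8 0 9 2 4 10 5 6 7 11 3
Walk LF starting at row 2, prepending L[row]:
  step 1: row=2, L[2]='$', prepend. Next row=LF[2]=0
  step 2: row=0, L[0]='j', prepend. Next row=LF[0]=1
  step 3: row=1, L[1]='l', prepend. Next row=LF[1]=8
  step 4: row=8, L[8]='k', prepend. Next row=LF[8]=6
  step 5: row=6, L[6]='l', prepend. Next row=LF[6]=10
  step 6: row=10, L[10]='l', prepend. Next row=LF[10]=11
  step 7: row=11, L[11]='j', prepend. Next row=LF[11]=3
  step 8: row=3, L[3]='l', prepend. Next row=LF[3]=9
  step 9: row=9, L[9]='k', prepend. Next row=LF[9]=7
  step 10: row=7, L[7]='k', prepend. Next row=LF[7]=5
  step 11: row=5, L[5]='k', prepend. Next row=LF[5]=4
  step 12: row=4, L[4]='j', prepend. Next row=LF[4]=2
Reversed output: jkkkljllklj$

Answer: jkkkljllklj$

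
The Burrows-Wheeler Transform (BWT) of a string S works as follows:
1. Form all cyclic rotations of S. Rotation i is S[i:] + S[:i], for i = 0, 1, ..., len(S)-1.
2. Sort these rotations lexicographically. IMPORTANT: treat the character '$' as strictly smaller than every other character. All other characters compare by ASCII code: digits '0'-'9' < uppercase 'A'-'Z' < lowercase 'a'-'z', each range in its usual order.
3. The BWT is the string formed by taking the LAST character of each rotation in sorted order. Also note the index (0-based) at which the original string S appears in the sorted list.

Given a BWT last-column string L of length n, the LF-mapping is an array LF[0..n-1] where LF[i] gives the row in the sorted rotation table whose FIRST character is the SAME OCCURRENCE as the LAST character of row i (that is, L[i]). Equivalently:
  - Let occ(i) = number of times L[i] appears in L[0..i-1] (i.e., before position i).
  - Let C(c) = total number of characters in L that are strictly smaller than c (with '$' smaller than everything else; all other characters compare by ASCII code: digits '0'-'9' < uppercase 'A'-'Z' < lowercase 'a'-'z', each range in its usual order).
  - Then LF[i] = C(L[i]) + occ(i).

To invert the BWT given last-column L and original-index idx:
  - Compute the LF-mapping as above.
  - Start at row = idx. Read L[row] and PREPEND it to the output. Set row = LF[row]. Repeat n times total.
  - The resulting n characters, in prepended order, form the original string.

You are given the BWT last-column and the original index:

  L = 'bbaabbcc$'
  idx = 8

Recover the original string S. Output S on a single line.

LF mapping: 3 4 1 2 5 6 7 8 0
Walk LF starting at row 8, prepending L[row]:
  step 1: row=8, L[8]='$', prepend. Next row=LF[8]=0
  step 2: row=0, L[0]='b', prepend. Next row=LF[0]=3
  step 3: row=3, L[3]='a', prepend. Next row=LF[3]=2
  step 4: row=2, L[2]='a', prepend. Next row=LF[2]=1
  step 5: row=1, L[1]='b', prepend. Next row=LF[1]=4
  step 6: row=4, L[4]='b', prepend. Next row=LF[4]=5
  step 7: row=5, L[5]='b', prepend. Next row=LF[5]=6
  step 8: row=6, L[6]='c', prepend. Next row=LF[6]=7
  step 9: row=7, L[7]='c', prepend. Next row=LF[7]=8
Reversed output: ccbbbaab$

Answer: ccbbbaab$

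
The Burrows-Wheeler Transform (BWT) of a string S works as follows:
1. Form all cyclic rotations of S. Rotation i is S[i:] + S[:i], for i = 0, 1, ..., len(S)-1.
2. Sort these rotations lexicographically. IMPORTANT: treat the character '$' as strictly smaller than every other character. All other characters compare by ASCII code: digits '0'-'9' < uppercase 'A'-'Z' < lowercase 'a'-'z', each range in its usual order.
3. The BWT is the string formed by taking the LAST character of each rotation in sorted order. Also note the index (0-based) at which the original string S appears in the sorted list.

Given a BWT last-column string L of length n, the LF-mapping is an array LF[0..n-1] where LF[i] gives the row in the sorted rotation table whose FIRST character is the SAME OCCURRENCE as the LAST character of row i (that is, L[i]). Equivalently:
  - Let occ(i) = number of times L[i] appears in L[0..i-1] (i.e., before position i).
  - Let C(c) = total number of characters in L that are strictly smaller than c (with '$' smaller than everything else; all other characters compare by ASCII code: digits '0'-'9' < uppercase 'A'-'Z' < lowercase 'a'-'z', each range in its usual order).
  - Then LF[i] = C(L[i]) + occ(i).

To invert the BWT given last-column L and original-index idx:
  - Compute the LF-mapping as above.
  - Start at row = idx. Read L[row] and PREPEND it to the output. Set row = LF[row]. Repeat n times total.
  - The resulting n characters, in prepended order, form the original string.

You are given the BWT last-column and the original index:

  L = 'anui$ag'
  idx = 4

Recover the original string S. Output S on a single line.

LF mapping: 1 5 6 4 0 2 3
Walk LF starting at row 4, prepending L[row]:
  step 1: row=4, L[4]='$', prepend. Next row=LF[4]=0
  step 2: row=0, L[0]='a', prepend. Next row=LF[0]=1
  step 3: row=1, L[1]='n', prepend. Next row=LF[1]=5
  step 4: row=5, L[5]='a', prepend. Next row=LF[5]=2
  step 5: row=2, L[2]='u', prepend. Next row=LF[2]=6
  step 6: row=6, L[6]='g', prepend. Next row=LF[6]=3
  step 7: row=3, L[3]='i', prepend. Next row=LF[3]=4
Reversed output: iguana$

Answer: iguana$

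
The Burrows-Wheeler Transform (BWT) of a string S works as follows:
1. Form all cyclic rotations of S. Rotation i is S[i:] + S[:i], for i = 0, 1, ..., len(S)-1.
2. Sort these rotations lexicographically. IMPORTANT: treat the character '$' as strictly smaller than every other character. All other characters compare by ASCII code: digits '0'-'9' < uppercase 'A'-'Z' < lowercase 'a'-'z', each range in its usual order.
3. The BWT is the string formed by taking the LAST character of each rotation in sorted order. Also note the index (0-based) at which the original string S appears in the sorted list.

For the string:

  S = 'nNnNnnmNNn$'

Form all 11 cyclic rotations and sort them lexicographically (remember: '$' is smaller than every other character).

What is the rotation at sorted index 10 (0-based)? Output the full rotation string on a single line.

All 11 rotations (rotation i = S[i:]+S[:i]):
  rot[0] = nNnNnnmNNn$
  rot[1] = NnNnnmNNn$n
  rot[2] = nNnnmNNn$nN
  rot[3] = NnnmNNn$nNn
  rot[4] = nnmNNn$nNnN
  rot[5] = nmNNn$nNnNn
  rot[6] = mNNn$nNnNnn
  rot[7] = NNn$nNnNnnm
  rot[8] = Nn$nNnNnnmN
  rot[9] = n$nNnNnnmNN
  rot[10] = $nNnNnnmNNn
Sorted (with $ < everything):
  sorted[0] = $nNnNnnmNNn
  sorted[1] = NNn$nNnNnnm
  sorted[2] = Nn$nNnNnnmN
  sorted[3] = NnNnnmNNn$n
  sorted[4] = NnnmNNn$nNn
  sorted[5] = mNNn$nNnNnn
  sorted[6] = n$nNnNnnmNN
  sorted[7] = nNnNnnmNNn$
  sorted[8] = nNnnmNNn$nN
  sorted[9] = nmNNn$nNnNn
  sorted[10] = nnmNNn$nNnN
sorted[10] = nnmNNn$nNnN

Answer: nnmNNn$nNnN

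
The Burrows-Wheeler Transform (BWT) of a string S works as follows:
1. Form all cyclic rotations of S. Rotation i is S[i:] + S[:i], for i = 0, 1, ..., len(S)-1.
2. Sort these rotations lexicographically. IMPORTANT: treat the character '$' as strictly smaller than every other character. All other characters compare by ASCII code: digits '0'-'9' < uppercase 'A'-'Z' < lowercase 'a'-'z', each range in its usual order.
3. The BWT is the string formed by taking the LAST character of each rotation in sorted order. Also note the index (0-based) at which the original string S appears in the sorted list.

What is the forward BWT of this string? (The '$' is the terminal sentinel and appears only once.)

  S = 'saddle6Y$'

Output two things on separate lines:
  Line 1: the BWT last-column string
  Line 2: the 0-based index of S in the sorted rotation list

All 9 rotations (rotation i = S[i:]+S[:i]):
  rot[0] = saddle6Y$
  rot[1] = addle6Y$s
  rot[2] = ddle6Y$sa
  rot[3] = dle6Y$sad
  rot[4] = le6Y$sadd
  rot[5] = e6Y$saddl
  rot[6] = 6Y$saddle
  rot[7] = Y$saddle6
  rot[8] = $saddle6Y
Sorted (with $ < everything):
  sorted[0] = $saddle6Y  (last char: 'Y')
  sorted[1] = 6Y$saddle  (last char: 'e')
  sorted[2] = Y$saddle6  (last char: '6')
  sorted[3] = addle6Y$s  (last char: 's')
  sorted[4] = ddle6Y$sa  (last char: 'a')
  sorted[5] = dle6Y$sad  (last char: 'd')
  sorted[6] = e6Y$saddl  (last char: 'l')
  sorted[7] = le6Y$sadd  (last char: 'd')
  sorted[8] = saddle6Y$  (last char: '$')
Last column: Ye6sadld$
Original string S is at sorted index 8

Answer: Ye6sadld$
8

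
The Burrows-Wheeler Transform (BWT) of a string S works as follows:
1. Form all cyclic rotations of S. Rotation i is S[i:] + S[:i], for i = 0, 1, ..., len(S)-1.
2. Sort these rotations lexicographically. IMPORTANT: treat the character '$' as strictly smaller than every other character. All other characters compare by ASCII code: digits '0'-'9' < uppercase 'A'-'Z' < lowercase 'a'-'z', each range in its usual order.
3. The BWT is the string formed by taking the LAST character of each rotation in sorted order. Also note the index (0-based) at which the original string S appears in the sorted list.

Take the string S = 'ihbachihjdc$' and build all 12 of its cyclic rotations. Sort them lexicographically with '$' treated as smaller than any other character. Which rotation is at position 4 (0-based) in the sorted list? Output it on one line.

Answer: chihjdc$ihba

Derivation:
All 12 rotations (rotation i = S[i:]+S[:i]):
  rot[0] = ihbachihjdc$
  rot[1] = hbachihjdc$i
  rot[2] = bachihjdc$ih
  rot[3] = achihjdc$ihb
  rot[4] = chihjdc$ihba
  rot[5] = hihjdc$ihbac
  rot[6] = ihjdc$ihbach
  rot[7] = hjdc$ihbachi
  rot[8] = jdc$ihbachih
  rot[9] = dc$ihbachihj
  rot[10] = c$ihbachihjd
  rot[11] = $ihbachihjdc
Sorted (with $ < everything):
  sorted[0] = $ihbachihjdc
  sorted[1] = achihjdc$ihb
  sorted[2] = bachihjdc$ih
  sorted[3] = c$ihbachihjd
  sorted[4] = chihjdc$ihba
  sorted[5] = dc$ihbachihj
  sorted[6] = hbachihjdc$i
  sorted[7] = hihjdc$ihbac
  sorted[8] = hjdc$ihbachi
  sorted[9] = ihbachihjdc$
  sorted[10] = ihjdc$ihbach
  sorted[11] = jdc$ihbachih
sorted[4] = chihjdc$ihba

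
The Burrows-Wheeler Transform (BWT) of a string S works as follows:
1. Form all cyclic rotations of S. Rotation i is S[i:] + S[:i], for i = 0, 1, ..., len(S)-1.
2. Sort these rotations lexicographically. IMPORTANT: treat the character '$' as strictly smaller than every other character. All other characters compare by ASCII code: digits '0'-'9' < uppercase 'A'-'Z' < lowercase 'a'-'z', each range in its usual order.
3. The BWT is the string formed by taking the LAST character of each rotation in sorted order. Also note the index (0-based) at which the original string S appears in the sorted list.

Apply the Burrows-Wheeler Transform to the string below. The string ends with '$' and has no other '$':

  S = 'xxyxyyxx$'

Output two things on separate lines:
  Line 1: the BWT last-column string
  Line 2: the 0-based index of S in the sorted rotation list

Answer: xxy$xyyxx
3

Derivation:
All 9 rotations (rotation i = S[i:]+S[:i]):
  rot[0] = xxyxyyxx$
  rot[1] = xyxyyxx$x
  rot[2] = yxyyxx$xx
  rot[3] = xyyxx$xxy
  rot[4] = yyxx$xxyx
  rot[5] = yxx$xxyxy
  rot[6] = xx$xxyxyy
  rot[7] = x$xxyxyyx
  rot[8] = $xxyxyyxx
Sorted (with $ < everything):
  sorted[0] = $xxyxyyxx  (last char: 'x')
  sorted[1] = x$xxyxyyx  (last char: 'x')
  sorted[2] = xx$xxyxyy  (last char: 'y')
  sorted[3] = xxyxyyxx$  (last char: '$')
  sorted[4] = xyxyyxx$x  (last char: 'x')
  sorted[5] = xyyxx$xxy  (last char: 'y')
  sorted[6] = yxx$xxyxy  (last char: 'y')
  sorted[7] = yxyyxx$xx  (last char: 'x')
  sorted[8] = yyxx$xxyx  (last char: 'x')
Last column: xxy$xyyxx
Original string S is at sorted index 3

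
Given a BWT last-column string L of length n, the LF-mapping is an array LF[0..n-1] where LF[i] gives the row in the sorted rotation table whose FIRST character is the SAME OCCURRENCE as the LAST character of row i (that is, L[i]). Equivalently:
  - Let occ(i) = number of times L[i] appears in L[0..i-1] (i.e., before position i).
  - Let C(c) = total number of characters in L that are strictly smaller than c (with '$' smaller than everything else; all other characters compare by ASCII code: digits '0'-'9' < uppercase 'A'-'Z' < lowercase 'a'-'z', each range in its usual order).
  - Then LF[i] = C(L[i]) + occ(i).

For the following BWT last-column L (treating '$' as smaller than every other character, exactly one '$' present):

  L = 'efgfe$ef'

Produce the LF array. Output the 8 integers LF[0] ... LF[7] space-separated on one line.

Char counts: '$':1, 'e':3, 'f':3, 'g':1
C (first-col start): C('$')=0, C('e')=1, C('f')=4, C('g')=7
L[0]='e': occ=0, LF[0]=C('e')+0=1+0=1
L[1]='f': occ=0, LF[1]=C('f')+0=4+0=4
L[2]='g': occ=0, LF[2]=C('g')+0=7+0=7
L[3]='f': occ=1, LF[3]=C('f')+1=4+1=5
L[4]='e': occ=1, LF[4]=C('e')+1=1+1=2
L[5]='$': occ=0, LF[5]=C('$')+0=0+0=0
L[6]='e': occ=2, LF[6]=C('e')+2=1+2=3
L[7]='f': occ=2, LF[7]=C('f')+2=4+2=6

Answer: 1 4 7 5 2 0 3 6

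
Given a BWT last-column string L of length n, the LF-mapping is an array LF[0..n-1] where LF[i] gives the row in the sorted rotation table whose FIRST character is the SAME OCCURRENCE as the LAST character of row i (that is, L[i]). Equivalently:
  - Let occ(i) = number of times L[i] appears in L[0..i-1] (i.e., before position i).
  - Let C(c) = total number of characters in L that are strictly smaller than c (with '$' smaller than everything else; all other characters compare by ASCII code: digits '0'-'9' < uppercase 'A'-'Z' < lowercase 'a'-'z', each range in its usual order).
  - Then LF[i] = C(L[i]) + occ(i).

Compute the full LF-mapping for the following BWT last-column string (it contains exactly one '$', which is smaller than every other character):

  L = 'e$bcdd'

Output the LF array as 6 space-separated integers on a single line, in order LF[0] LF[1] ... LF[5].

Char counts: '$':1, 'b':1, 'c':1, 'd':2, 'e':1
C (first-col start): C('$')=0, C('b')=1, C('c')=2, C('d')=3, C('e')=5
L[0]='e': occ=0, LF[0]=C('e')+0=5+0=5
L[1]='$': occ=0, LF[1]=C('$')+0=0+0=0
L[2]='b': occ=0, LF[2]=C('b')+0=1+0=1
L[3]='c': occ=0, LF[3]=C('c')+0=2+0=2
L[4]='d': occ=0, LF[4]=C('d')+0=3+0=3
L[5]='d': occ=1, LF[5]=C('d')+1=3+1=4

Answer: 5 0 1 2 3 4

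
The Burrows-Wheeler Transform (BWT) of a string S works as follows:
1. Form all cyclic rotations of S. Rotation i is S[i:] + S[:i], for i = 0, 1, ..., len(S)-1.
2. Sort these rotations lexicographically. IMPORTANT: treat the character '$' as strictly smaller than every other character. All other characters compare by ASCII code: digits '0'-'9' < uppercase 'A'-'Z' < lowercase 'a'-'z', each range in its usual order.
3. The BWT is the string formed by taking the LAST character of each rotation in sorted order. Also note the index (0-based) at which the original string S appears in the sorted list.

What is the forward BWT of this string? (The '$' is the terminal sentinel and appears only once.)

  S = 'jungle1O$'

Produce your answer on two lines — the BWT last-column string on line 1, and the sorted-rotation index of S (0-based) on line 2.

All 9 rotations (rotation i = S[i:]+S[:i]):
  rot[0] = jungle1O$
  rot[1] = ungle1O$j
  rot[2] = ngle1O$ju
  rot[3] = gle1O$jun
  rot[4] = le1O$jung
  rot[5] = e1O$jungl
  rot[6] = 1O$jungle
  rot[7] = O$jungle1
  rot[8] = $jungle1O
Sorted (with $ < everything):
  sorted[0] = $jungle1O  (last char: 'O')
  sorted[1] = 1O$jungle  (last char: 'e')
  sorted[2] = O$jungle1  (last char: '1')
  sorted[3] = e1O$jungl  (last char: 'l')
  sorted[4] = gle1O$jun  (last char: 'n')
  sorted[5] = jungle1O$  (last char: '$')
  sorted[6] = le1O$jung  (last char: 'g')
  sorted[7] = ngle1O$ju  (last char: 'u')
  sorted[8] = ungle1O$j  (last char: 'j')
Last column: Oe1ln$guj
Original string S is at sorted index 5

Answer: Oe1ln$guj
5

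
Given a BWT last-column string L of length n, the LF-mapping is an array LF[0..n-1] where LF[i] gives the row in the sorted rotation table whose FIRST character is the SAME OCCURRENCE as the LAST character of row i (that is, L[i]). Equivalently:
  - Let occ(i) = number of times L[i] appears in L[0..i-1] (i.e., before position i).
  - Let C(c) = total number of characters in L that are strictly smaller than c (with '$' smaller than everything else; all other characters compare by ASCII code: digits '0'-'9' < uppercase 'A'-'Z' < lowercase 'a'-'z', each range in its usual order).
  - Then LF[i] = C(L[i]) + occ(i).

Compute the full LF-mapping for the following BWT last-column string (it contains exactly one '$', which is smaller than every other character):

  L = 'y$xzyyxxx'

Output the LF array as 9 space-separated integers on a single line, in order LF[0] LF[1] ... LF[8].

Answer: 5 0 1 8 6 7 2 3 4

Derivation:
Char counts: '$':1, 'x':4, 'y':3, 'z':1
C (first-col start): C('$')=0, C('x')=1, C('y')=5, C('z')=8
L[0]='y': occ=0, LF[0]=C('y')+0=5+0=5
L[1]='$': occ=0, LF[1]=C('$')+0=0+0=0
L[2]='x': occ=0, LF[2]=C('x')+0=1+0=1
L[3]='z': occ=0, LF[3]=C('z')+0=8+0=8
L[4]='y': occ=1, LF[4]=C('y')+1=5+1=6
L[5]='y': occ=2, LF[5]=C('y')+2=5+2=7
L[6]='x': occ=1, LF[6]=C('x')+1=1+1=2
L[7]='x': occ=2, LF[7]=C('x')+2=1+2=3
L[8]='x': occ=3, LF[8]=C('x')+3=1+3=4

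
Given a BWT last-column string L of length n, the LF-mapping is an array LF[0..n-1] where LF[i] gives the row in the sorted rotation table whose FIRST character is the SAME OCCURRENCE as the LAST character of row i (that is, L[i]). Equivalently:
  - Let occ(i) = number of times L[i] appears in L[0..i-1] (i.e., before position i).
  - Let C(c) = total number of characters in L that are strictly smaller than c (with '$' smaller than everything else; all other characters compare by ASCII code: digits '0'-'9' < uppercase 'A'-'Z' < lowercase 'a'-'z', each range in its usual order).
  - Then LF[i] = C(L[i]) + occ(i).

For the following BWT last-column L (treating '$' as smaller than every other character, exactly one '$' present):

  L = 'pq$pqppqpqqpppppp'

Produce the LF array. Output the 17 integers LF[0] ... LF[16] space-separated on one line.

Char counts: '$':1, 'p':11, 'q':5
C (first-col start): C('$')=0, C('p')=1, C('q')=12
L[0]='p': occ=0, LF[0]=C('p')+0=1+0=1
L[1]='q': occ=0, LF[1]=C('q')+0=12+0=12
L[2]='$': occ=0, LF[2]=C('$')+0=0+0=0
L[3]='p': occ=1, LF[3]=C('p')+1=1+1=2
L[4]='q': occ=1, LF[4]=C('q')+1=12+1=13
L[5]='p': occ=2, LF[5]=C('p')+2=1+2=3
L[6]='p': occ=3, LF[6]=C('p')+3=1+3=4
L[7]='q': occ=2, LF[7]=C('q')+2=12+2=14
L[8]='p': occ=4, LF[8]=C('p')+4=1+4=5
L[9]='q': occ=3, LF[9]=C('q')+3=12+3=15
L[10]='q': occ=4, LF[10]=C('q')+4=12+4=16
L[11]='p': occ=5, LF[11]=C('p')+5=1+5=6
L[12]='p': occ=6, LF[12]=C('p')+6=1+6=7
L[13]='p': occ=7, LF[13]=C('p')+7=1+7=8
L[14]='p': occ=8, LF[14]=C('p')+8=1+8=9
L[15]='p': occ=9, LF[15]=C('p')+9=1+9=10
L[16]='p': occ=10, LF[16]=C('p')+10=1+10=11

Answer: 1 12 0 2 13 3 4 14 5 15 16 6 7 8 9 10 11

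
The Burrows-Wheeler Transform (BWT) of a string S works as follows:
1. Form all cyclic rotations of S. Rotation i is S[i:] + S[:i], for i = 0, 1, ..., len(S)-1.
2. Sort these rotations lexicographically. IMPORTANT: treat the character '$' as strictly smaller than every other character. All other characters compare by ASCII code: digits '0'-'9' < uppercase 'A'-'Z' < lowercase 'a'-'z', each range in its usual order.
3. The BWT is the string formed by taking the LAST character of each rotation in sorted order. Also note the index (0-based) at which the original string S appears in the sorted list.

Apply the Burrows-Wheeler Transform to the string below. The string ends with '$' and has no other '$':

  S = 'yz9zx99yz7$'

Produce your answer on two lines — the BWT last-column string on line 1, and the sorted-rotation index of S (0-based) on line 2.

All 11 rotations (rotation i = S[i:]+S[:i]):
  rot[0] = yz9zx99yz7$
  rot[1] = z9zx99yz7$y
  rot[2] = 9zx99yz7$yz
  rot[3] = zx99yz7$yz9
  rot[4] = x99yz7$yz9z
  rot[5] = 99yz7$yz9zx
  rot[6] = 9yz7$yz9zx9
  rot[7] = yz7$yz9zx99
  rot[8] = z7$yz9zx99y
  rot[9] = 7$yz9zx99yz
  rot[10] = $yz9zx99yz7
Sorted (with $ < everything):
  sorted[0] = $yz9zx99yz7  (last char: '7')
  sorted[1] = 7$yz9zx99yz  (last char: 'z')
  sorted[2] = 99yz7$yz9zx  (last char: 'x')
  sorted[3] = 9yz7$yz9zx9  (last char: '9')
  sorted[4] = 9zx99yz7$yz  (last char: 'z')
  sorted[5] = x99yz7$yz9z  (last char: 'z')
  sorted[6] = yz7$yz9zx99  (last char: '9')
  sorted[7] = yz9zx99yz7$  (last char: '$')
  sorted[8] = z7$yz9zx99y  (last char: 'y')
  sorted[9] = z9zx99yz7$y  (last char: 'y')
  sorted[10] = zx99yz7$yz9  (last char: '9')
Last column: 7zx9zz9$yy9
Original string S is at sorted index 7

Answer: 7zx9zz9$yy9
7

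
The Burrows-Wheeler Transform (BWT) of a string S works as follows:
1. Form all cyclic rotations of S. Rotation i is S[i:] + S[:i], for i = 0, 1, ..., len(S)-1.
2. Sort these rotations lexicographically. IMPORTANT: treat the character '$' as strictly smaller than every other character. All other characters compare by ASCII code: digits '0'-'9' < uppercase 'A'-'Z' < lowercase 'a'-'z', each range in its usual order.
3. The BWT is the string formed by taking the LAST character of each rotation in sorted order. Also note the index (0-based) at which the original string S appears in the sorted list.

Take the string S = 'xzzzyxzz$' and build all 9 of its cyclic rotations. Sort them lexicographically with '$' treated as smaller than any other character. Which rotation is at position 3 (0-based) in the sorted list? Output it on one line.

All 9 rotations (rotation i = S[i:]+S[:i]):
  rot[0] = xzzzyxzz$
  rot[1] = zzzyxzz$x
  rot[2] = zzyxzz$xz
  rot[3] = zyxzz$xzz
  rot[4] = yxzz$xzzz
  rot[5] = xzz$xzzzy
  rot[6] = zz$xzzzyx
  rot[7] = z$xzzzyxz
  rot[8] = $xzzzyxzz
Sorted (with $ < everything):
  sorted[0] = $xzzzyxzz
  sorted[1] = xzz$xzzzy
  sorted[2] = xzzzyxzz$
  sorted[3] = yxzz$xzzz
  sorted[4] = z$xzzzyxz
  sorted[5] = zyxzz$xzz
  sorted[6] = zz$xzzzyx
  sorted[7] = zzyxzz$xz
  sorted[8] = zzzyxzz$x
sorted[3] = yxzz$xzzz

Answer: yxzz$xzzz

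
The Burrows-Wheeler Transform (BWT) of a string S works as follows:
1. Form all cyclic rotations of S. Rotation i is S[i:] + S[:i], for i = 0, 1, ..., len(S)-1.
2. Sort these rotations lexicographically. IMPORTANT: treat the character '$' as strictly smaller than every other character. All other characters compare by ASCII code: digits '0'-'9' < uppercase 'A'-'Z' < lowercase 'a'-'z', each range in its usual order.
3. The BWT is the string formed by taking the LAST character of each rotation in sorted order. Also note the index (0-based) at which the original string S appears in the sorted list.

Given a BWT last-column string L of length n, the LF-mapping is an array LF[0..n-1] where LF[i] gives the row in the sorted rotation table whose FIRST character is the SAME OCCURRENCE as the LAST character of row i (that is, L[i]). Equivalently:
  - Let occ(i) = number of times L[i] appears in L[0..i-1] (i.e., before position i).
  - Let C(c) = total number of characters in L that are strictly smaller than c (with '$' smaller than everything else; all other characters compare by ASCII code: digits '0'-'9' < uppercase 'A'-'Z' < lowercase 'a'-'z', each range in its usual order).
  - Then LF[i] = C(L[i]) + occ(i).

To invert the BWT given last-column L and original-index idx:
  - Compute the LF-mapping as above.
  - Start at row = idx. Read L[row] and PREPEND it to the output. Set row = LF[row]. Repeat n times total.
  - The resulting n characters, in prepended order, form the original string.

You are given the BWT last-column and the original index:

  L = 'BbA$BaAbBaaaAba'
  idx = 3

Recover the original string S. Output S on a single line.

Answer: AbAABaaaabbaBB$

Derivation:
LF mapping: 4 12 1 0 5 7 2 13 6 8 9 10 3 14 11
Walk LF starting at row 3, prepending L[row]:
  step 1: row=3, L[3]='$', prepend. Next row=LF[3]=0
  step 2: row=0, L[0]='B', prepend. Next row=LF[0]=4
  step 3: row=4, L[4]='B', prepend. Next row=LF[4]=5
  step 4: row=5, L[5]='a', prepend. Next row=LF[5]=7
  step 5: row=7, L[7]='b', prepend. Next row=LF[7]=13
  step 6: row=13, L[13]='b', prepend. Next row=LF[13]=14
  step 7: row=14, L[14]='a', prepend. Next row=LF[14]=11
  step 8: row=11, L[11]='a', prepend. Next row=LF[11]=10
  step 9: row=10, L[10]='a', prepend. Next row=LF[10]=9
  step 10: row=9, L[9]='a', prepend. Next row=LF[9]=8
  step 11: row=8, L[8]='B', prepend. Next row=LF[8]=6
  step 12: row=6, L[6]='A', prepend. Next row=LF[6]=2
  step 13: row=2, L[2]='A', prepend. Next row=LF[2]=1
  step 14: row=1, L[1]='b', prepend. Next row=LF[1]=12
  step 15: row=12, L[12]='A', prepend. Next row=LF[12]=3
Reversed output: AbAABaaaabbaBB$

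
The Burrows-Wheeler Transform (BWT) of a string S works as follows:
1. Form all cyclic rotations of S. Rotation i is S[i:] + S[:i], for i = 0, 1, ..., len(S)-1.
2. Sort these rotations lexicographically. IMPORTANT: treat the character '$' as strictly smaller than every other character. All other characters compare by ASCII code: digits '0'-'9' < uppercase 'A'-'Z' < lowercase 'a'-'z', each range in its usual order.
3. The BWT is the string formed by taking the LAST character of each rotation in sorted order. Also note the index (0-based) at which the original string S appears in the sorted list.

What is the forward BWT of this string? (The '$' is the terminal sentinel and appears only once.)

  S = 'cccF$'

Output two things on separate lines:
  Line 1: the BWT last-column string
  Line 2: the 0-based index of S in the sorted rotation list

Answer: Fccc$
4

Derivation:
All 5 rotations (rotation i = S[i:]+S[:i]):
  rot[0] = cccF$
  rot[1] = ccF$c
  rot[2] = cF$cc
  rot[3] = F$ccc
  rot[4] = $cccF
Sorted (with $ < everything):
  sorted[0] = $cccF  (last char: 'F')
  sorted[1] = F$ccc  (last char: 'c')
  sorted[2] = cF$cc  (last char: 'c')
  sorted[3] = ccF$c  (last char: 'c')
  sorted[4] = cccF$  (last char: '$')
Last column: Fccc$
Original string S is at sorted index 4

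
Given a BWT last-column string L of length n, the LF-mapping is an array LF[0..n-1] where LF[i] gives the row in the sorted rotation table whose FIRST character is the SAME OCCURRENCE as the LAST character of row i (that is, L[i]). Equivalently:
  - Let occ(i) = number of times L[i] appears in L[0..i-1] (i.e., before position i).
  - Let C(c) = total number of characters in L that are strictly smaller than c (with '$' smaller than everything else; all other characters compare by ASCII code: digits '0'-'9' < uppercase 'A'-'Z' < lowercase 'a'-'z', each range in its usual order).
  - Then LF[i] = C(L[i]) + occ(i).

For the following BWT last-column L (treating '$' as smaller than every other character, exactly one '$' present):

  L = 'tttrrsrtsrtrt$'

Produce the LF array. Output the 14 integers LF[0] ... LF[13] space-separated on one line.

Answer: 8 9 10 1 2 6 3 11 7 4 12 5 13 0

Derivation:
Char counts: '$':1, 'r':5, 's':2, 't':6
C (first-col start): C('$')=0, C('r')=1, C('s')=6, C('t')=8
L[0]='t': occ=0, LF[0]=C('t')+0=8+0=8
L[1]='t': occ=1, LF[1]=C('t')+1=8+1=9
L[2]='t': occ=2, LF[2]=C('t')+2=8+2=10
L[3]='r': occ=0, LF[3]=C('r')+0=1+0=1
L[4]='r': occ=1, LF[4]=C('r')+1=1+1=2
L[5]='s': occ=0, LF[5]=C('s')+0=6+0=6
L[6]='r': occ=2, LF[6]=C('r')+2=1+2=3
L[7]='t': occ=3, LF[7]=C('t')+3=8+3=11
L[8]='s': occ=1, LF[8]=C('s')+1=6+1=7
L[9]='r': occ=3, LF[9]=C('r')+3=1+3=4
L[10]='t': occ=4, LF[10]=C('t')+4=8+4=12
L[11]='r': occ=4, LF[11]=C('r')+4=1+4=5
L[12]='t': occ=5, LF[12]=C('t')+5=8+5=13
L[13]='$': occ=0, LF[13]=C('$')+0=0+0=0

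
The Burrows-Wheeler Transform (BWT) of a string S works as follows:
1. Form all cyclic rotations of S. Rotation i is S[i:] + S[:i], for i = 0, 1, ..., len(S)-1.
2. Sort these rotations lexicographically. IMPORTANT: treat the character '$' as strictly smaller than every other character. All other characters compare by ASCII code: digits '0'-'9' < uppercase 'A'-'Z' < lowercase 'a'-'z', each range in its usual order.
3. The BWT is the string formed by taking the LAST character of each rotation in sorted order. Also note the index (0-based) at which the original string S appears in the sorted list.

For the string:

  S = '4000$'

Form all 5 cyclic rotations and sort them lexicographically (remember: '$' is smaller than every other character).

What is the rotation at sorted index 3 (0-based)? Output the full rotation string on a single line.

Answer: 000$4

Derivation:
All 5 rotations (rotation i = S[i:]+S[:i]):
  rot[0] = 4000$
  rot[1] = 000$4
  rot[2] = 00$40
  rot[3] = 0$400
  rot[4] = $4000
Sorted (with $ < everything):
  sorted[0] = $4000
  sorted[1] = 0$400
  sorted[2] = 00$40
  sorted[3] = 000$4
  sorted[4] = 4000$
sorted[3] = 000$4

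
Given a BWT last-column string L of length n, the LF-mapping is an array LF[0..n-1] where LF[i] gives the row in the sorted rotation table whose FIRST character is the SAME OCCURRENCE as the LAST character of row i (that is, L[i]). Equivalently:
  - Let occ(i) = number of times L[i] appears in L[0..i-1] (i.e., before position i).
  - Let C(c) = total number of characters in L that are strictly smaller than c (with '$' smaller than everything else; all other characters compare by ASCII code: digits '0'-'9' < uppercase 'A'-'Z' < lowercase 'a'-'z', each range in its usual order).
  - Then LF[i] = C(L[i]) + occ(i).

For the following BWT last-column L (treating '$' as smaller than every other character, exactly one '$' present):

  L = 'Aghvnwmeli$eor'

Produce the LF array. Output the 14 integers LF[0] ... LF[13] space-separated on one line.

Char counts: '$':1, 'A':1, 'e':2, 'g':1, 'h':1, 'i':1, 'l':1, 'm':1, 'n':1, 'o':1, 'r':1, 'v':1, 'w':1
C (first-col start): C('$')=0, C('A')=1, C('e')=2, C('g')=4, C('h')=5, C('i')=6, C('l')=7, C('m')=8, C('n')=9, C('o')=10, C('r')=11, C('v')=12, C('w')=13
L[0]='A': occ=0, LF[0]=C('A')+0=1+0=1
L[1]='g': occ=0, LF[1]=C('g')+0=4+0=4
L[2]='h': occ=0, LF[2]=C('h')+0=5+0=5
L[3]='v': occ=0, LF[3]=C('v')+0=12+0=12
L[4]='n': occ=0, LF[4]=C('n')+0=9+0=9
L[5]='w': occ=0, LF[5]=C('w')+0=13+0=13
L[6]='m': occ=0, LF[6]=C('m')+0=8+0=8
L[7]='e': occ=0, LF[7]=C('e')+0=2+0=2
L[8]='l': occ=0, LF[8]=C('l')+0=7+0=7
L[9]='i': occ=0, LF[9]=C('i')+0=6+0=6
L[10]='$': occ=0, LF[10]=C('$')+0=0+0=0
L[11]='e': occ=1, LF[11]=C('e')+1=2+1=3
L[12]='o': occ=0, LF[12]=C('o')+0=10+0=10
L[13]='r': occ=0, LF[13]=C('r')+0=11+0=11

Answer: 1 4 5 12 9 13 8 2 7 6 0 3 10 11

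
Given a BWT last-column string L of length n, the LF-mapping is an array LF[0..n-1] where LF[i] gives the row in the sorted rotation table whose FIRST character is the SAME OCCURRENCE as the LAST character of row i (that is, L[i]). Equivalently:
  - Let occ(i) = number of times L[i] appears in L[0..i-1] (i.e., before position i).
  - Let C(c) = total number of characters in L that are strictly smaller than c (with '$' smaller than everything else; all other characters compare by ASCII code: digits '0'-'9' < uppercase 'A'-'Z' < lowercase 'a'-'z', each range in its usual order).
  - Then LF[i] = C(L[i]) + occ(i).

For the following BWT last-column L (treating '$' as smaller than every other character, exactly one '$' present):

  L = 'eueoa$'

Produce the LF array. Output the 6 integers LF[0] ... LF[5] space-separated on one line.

Answer: 2 5 3 4 1 0

Derivation:
Char counts: '$':1, 'a':1, 'e':2, 'o':1, 'u':1
C (first-col start): C('$')=0, C('a')=1, C('e')=2, C('o')=4, C('u')=5
L[0]='e': occ=0, LF[0]=C('e')+0=2+0=2
L[1]='u': occ=0, LF[1]=C('u')+0=5+0=5
L[2]='e': occ=1, LF[2]=C('e')+1=2+1=3
L[3]='o': occ=0, LF[3]=C('o')+0=4+0=4
L[4]='a': occ=0, LF[4]=C('a')+0=1+0=1
L[5]='$': occ=0, LF[5]=C('$')+0=0+0=0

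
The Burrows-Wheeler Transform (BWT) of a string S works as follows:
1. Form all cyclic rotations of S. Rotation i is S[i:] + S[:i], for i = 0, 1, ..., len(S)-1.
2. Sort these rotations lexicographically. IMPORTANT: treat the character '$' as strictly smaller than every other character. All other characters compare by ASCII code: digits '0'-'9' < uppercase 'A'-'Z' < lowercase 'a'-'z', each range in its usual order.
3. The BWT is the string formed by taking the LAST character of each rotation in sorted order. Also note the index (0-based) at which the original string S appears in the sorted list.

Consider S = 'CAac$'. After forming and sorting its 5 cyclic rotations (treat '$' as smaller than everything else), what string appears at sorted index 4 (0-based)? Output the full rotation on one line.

Answer: c$CAa

Derivation:
All 5 rotations (rotation i = S[i:]+S[:i]):
  rot[0] = CAac$
  rot[1] = Aac$C
  rot[2] = ac$CA
  rot[3] = c$CAa
  rot[4] = $CAac
Sorted (with $ < everything):
  sorted[0] = $CAac
  sorted[1] = Aac$C
  sorted[2] = CAac$
  sorted[3] = ac$CA
  sorted[4] = c$CAa
sorted[4] = c$CAa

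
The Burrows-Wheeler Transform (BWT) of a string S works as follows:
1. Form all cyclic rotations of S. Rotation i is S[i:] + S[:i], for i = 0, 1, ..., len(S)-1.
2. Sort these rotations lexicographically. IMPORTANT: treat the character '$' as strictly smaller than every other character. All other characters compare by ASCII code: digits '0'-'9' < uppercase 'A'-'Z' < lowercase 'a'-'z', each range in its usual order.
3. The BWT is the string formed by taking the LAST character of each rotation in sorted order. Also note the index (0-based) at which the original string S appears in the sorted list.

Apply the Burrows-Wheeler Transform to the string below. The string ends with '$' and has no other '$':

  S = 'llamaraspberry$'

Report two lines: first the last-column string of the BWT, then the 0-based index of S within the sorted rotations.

Answer: ylmrpbl$asaerar
7

Derivation:
All 15 rotations (rotation i = S[i:]+S[:i]):
  rot[0] = llamaraspberry$
  rot[1] = lamaraspberry$l
  rot[2] = amaraspberry$ll
  rot[3] = maraspberry$lla
  rot[4] = araspberry$llam
  rot[5] = raspberry$llama
  rot[6] = aspberry$llamar
  rot[7] = spberry$llamara
  rot[8] = pberry$llamaras
  rot[9] = berry$llamarasp
  rot[10] = erry$llamaraspb
  rot[11] = rry$llamaraspbe
  rot[12] = ry$llamaraspber
  rot[13] = y$llamaraspberr
  rot[14] = $llamaraspberry
Sorted (with $ < everything):
  sorted[0] = $llamaraspberry  (last char: 'y')
  sorted[1] = amaraspberry$ll  (last char: 'l')
  sorted[2] = araspberry$llam  (last char: 'm')
  sorted[3] = aspberry$llamar  (last char: 'r')
  sorted[4] = berry$llamarasp  (last char: 'p')
  sorted[5] = erry$llamaraspb  (last char: 'b')
  sorted[6] = lamaraspberry$l  (last char: 'l')
  sorted[7] = llamaraspberry$  (last char: '$')
  sorted[8] = maraspberry$lla  (last char: 'a')
  sorted[9] = pberry$llamaras  (last char: 's')
  sorted[10] = raspberry$llama  (last char: 'a')
  sorted[11] = rry$llamaraspbe  (last char: 'e')
  sorted[12] = ry$llamaraspber  (last char: 'r')
  sorted[13] = spberry$llamara  (last char: 'a')
  sorted[14] = y$llamaraspberr  (last char: 'r')
Last column: ylmrpbl$asaerar
Original string S is at sorted index 7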